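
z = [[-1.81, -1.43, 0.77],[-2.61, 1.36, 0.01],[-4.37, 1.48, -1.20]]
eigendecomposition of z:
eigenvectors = [[-0.17+0.00j, -0.20+0.30j, (-0.2-0.3j)],[0.78+0.00j, -0.22+0.16j, (-0.22-0.16j)],[(0.6+0j), -0.89+0.00j, (-0.89-0j)]]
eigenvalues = [(1.95+0j), (-1.8+1.21j), (-1.8-1.21j)]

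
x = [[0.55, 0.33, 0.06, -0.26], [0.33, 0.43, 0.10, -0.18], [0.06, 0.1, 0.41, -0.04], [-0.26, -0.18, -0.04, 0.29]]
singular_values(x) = [0.99, 0.39, 0.17, 0.12]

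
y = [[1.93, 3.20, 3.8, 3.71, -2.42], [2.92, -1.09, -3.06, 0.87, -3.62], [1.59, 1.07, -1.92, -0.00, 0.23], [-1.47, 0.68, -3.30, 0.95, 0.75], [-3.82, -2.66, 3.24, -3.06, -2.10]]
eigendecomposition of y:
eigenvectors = [[-0.67+0.00j,(-0.67-0j),-0.43+0.00j,0.42-0.05j,0.42+0.05j],[-0.40-0.03j,(-0.4+0.03j),(-0.2+0j),(-0.81+0j),-0.81-0.00j],[(-0.22+0.06j),(-0.22-0.06j),0.31+0.00j,0.02+0.13j,(0.02-0.13j)],[0.41-0.27j,0.41+0.27j,0.18+0.00j,0.28+0.18j,0.28-0.18j],[(0.3+0.1j),0.30-0.10j,-0.80+0.00j,0.10+0.17j,0.10-0.17j]]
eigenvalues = [(3.96+1.65j), (3.96-1.65j), (-5.39+0j), (-2.38+1.26j), (-2.38-1.26j)]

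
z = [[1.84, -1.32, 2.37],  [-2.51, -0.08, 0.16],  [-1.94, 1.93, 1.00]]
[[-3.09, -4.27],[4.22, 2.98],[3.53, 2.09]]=z @[[-1.68, -1.24], [0.11, 0.21], [0.06, -0.72]]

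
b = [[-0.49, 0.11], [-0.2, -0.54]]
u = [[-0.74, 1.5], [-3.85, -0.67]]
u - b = [[-0.25, 1.39],[-3.65, -0.13]]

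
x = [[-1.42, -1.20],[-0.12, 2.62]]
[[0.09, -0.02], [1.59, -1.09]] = x@[[-0.55, 0.35], [0.58, -0.4]]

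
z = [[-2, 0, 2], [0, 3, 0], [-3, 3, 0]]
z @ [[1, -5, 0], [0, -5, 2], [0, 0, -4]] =[[-2, 10, -8], [0, -15, 6], [-3, 0, 6]]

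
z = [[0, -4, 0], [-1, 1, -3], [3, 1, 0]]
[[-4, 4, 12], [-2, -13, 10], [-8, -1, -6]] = z @[[-3, 0, -1], [1, -1, -3], [2, 4, -4]]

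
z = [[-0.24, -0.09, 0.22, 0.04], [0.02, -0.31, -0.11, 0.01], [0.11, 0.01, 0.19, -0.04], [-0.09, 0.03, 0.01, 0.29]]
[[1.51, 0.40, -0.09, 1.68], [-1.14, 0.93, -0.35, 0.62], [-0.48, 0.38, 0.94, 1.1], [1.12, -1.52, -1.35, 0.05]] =z @ [[-6.06, -0.04, 2.20, 0.13], [2.93, -3.59, 0.15, -4.12], [1.16, 1.19, 2.78, 6.0], [1.65, -4.93, -4.09, 0.42]]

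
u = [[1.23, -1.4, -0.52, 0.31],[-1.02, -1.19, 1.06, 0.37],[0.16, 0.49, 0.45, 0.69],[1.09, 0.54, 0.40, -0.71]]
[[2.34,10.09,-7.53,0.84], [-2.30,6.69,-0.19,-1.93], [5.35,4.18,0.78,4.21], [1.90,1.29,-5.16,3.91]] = u@ [[3.39, 4.52, -4.33, 3.27],[1.81, -3.90, 2.63, 1.84],[1.47, 4.62, -1.93, 2.57],[4.73, 4.76, 1.53, 2.36]]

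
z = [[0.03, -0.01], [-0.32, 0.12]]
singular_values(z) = [0.34, 0.0]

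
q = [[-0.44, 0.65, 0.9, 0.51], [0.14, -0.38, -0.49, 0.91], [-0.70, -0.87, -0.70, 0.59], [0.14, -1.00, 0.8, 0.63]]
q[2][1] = -0.874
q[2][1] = -0.874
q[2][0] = -0.698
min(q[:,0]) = -0.698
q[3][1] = -0.995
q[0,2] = 0.9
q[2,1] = -0.874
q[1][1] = -0.377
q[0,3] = 0.508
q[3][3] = 0.627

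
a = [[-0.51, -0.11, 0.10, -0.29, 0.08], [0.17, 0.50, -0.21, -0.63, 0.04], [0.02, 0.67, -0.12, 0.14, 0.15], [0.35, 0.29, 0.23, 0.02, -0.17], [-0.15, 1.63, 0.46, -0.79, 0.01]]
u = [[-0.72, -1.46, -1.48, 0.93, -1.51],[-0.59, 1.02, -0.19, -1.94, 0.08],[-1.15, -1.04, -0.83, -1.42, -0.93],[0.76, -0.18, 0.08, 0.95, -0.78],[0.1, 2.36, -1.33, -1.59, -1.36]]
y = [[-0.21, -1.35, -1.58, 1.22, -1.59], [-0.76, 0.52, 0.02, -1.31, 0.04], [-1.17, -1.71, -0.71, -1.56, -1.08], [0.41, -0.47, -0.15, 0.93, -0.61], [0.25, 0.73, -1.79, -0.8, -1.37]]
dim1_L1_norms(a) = [1.09, 1.55, 1.1, 1.06, 3.04]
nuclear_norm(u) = 10.37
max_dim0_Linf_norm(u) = 2.36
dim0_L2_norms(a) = [0.66, 1.86, 0.58, 1.06, 0.24]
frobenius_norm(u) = 5.75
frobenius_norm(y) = 5.23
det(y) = 3.27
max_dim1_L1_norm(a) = 3.04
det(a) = 0.00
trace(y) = -0.84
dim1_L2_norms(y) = [2.89, 1.6, 2.9, 1.28, 2.51]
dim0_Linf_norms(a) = [0.51, 1.63, 0.46, 0.79, 0.17]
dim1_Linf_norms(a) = [0.51, 0.63, 0.67, 0.35, 1.63]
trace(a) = -0.10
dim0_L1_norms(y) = [2.8, 4.78, 4.25, 5.82, 4.69]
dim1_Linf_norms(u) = [1.51, 1.94, 1.42, 0.95, 2.36]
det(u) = 1.42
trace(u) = -0.94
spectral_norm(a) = 2.07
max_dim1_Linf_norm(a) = 1.63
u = y + a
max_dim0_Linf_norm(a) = 1.63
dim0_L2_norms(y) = [1.49, 2.4, 2.5, 2.67, 2.44]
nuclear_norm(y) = 9.56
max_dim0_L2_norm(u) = 3.17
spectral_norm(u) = 4.06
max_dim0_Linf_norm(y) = 1.79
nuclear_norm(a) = 3.87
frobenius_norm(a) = 2.32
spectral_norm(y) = 3.75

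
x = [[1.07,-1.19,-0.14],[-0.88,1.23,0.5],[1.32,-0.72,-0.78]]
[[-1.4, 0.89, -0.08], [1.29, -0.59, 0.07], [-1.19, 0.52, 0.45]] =x @ [[-0.58, 0.56, 0.42], [0.66, -0.31, 0.48], [-0.06, 0.57, -0.31]]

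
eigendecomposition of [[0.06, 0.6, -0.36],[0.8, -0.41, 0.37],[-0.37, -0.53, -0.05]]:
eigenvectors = [[-0.71,-0.45,-0.3], [-0.32,0.79,0.64], [0.62,0.41,0.71]]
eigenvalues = [0.65, -0.67, -0.37]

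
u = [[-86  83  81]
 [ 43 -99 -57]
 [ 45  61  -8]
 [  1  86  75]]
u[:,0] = [-86, 43, 45, 1]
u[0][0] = -86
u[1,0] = 43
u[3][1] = 86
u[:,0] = [-86, 43, 45, 1]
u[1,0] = 43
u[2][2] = -8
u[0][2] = 81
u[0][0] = -86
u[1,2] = -57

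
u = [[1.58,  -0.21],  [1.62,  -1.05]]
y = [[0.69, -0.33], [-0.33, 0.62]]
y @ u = [[0.56, 0.20], [0.48, -0.58]]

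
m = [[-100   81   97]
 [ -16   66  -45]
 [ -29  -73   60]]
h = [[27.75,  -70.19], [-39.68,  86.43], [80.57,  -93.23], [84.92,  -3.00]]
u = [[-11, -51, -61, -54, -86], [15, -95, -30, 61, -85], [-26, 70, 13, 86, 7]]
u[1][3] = 61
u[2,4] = 7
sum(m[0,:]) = 78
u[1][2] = -30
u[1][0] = 15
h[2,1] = -93.23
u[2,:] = [-26, 70, 13, 86, 7]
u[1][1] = -95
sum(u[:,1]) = -76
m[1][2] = -45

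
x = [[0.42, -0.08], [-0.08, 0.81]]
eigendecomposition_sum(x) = [[0.39, 0.08], [0.08, 0.02]] + [[0.03, -0.16], [-0.16, 0.79]]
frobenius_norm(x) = 0.92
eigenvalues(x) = [0.4, 0.83]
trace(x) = 1.23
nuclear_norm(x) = 1.23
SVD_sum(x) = [[0.03, -0.16], [-0.16, 0.79]] + [[0.39, 0.08],  [0.08, 0.02]]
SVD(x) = [[-0.19, 0.98], [0.98, 0.19]] @ diag([0.82577238908358, 0.4042276109164201]) @ [[-0.19, 0.98], [0.98, 0.19]]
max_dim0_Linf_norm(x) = 0.81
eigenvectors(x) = [[-0.98, 0.19], [-0.19, -0.98]]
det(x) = 0.33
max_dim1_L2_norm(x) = 0.81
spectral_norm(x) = 0.83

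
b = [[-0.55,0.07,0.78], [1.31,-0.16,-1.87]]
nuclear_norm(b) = 2.48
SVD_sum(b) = [[-0.55, 0.07, 0.78], [1.31, -0.16, -1.87]] + [[-0.00, 0.0, -0.00], [-0.0, 0.0, -0.0]]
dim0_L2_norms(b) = [1.42, 0.17, 2.03]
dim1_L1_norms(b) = [1.4, 3.34]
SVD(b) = [[-0.39, 0.92], [0.92, 0.39]] @ diag([2.480803183544886, 0.003945188659629381]) @ [[0.57, -0.07, -0.82],[-0.53, 0.73, -0.44]]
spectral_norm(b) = 2.48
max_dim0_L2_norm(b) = 2.03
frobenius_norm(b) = 2.48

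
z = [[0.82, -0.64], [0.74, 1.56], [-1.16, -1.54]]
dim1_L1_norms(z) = [1.46, 2.3, 2.7]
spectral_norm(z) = 2.58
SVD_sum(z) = [[-0.07, -0.11], [0.88, 1.48], [-0.98, -1.65]] + [[0.89, -0.53], [-0.14, 0.08], [-0.18, 0.11]]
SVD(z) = [[0.05,  0.97], [-0.67,  -0.15], [0.74,  -0.20]] @ diag([2.577884727636632, 1.065321703063355]) @ [[-0.51, -0.86], [0.86, -0.51]]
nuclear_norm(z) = 3.64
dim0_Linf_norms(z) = [1.16, 1.56]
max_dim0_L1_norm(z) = 3.74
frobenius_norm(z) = 2.79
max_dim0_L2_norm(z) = 2.28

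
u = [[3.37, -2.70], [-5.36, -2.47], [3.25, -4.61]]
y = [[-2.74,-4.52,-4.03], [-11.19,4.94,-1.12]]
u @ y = [[20.98,-28.57,-10.56], [42.33,12.03,24.37], [42.68,-37.46,-7.93]]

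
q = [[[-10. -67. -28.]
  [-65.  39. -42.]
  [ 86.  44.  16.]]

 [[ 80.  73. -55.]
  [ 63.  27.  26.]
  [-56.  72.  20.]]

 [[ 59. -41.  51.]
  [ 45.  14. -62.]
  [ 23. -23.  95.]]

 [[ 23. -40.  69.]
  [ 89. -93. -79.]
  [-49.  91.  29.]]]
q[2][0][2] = 51.0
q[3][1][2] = -79.0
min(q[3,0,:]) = -40.0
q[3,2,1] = 91.0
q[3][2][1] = 91.0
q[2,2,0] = 23.0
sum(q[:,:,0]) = 288.0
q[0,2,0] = 86.0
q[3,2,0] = -49.0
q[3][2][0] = -49.0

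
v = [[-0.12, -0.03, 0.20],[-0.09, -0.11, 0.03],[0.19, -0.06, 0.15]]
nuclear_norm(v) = 0.61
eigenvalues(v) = [0.26, -0.22, -0.11]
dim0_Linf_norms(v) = [0.19, 0.11, 0.2]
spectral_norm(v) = 0.26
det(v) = 0.01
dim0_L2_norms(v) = [0.24, 0.13, 0.25]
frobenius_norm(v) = 0.37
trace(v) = -0.08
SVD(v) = [[0.71, 0.56, -0.43], [0.21, 0.41, 0.89], [0.67, -0.72, 0.18]] @ diag([0.2641958610162395, 0.2421635759496705, 0.10078367677930809]) @ [[0.09, -0.32, 0.94], [-0.99, -0.08, 0.07], [0.05, -0.94, -0.33]]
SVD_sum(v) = [[0.02,-0.06,0.18], [0.01,-0.02,0.05], [0.02,-0.06,0.17]] + [[-0.13, -0.01, 0.01], [-0.1, -0.01, 0.01], [0.17, 0.01, -0.01]] + [[-0.0,  0.04,  0.01], [0.00,  -0.08,  -0.03], [0.00,  -0.02,  -0.01]]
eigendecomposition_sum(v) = [[0.06, -0.02, 0.10], [-0.01, 0.00, -0.01], [0.11, -0.04, 0.19]] + [[-0.19, 0.0, 0.10], [-0.17, 0.00, 0.09], [0.07, -0.0, -0.04]] + [[0.01, -0.01, -0.01], [0.09, -0.12, -0.05], [0.01, -0.02, -0.01]]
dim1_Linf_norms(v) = [0.2, 0.11, 0.19]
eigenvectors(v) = [[-0.47, 0.71, 0.10], [0.04, 0.65, 0.98], [-0.88, -0.26, 0.15]]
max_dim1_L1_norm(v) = 0.4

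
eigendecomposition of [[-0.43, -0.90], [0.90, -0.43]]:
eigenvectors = [[0.71+0.00j, 0.71-0.00j], [-0.71j, 0.71j]]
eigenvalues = [(-0.43+0.9j), (-0.43-0.9j)]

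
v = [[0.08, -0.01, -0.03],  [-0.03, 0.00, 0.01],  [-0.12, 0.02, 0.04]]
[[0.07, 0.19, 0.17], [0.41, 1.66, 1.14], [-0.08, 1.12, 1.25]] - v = [[-0.01, 0.2, 0.2],  [0.44, 1.66, 1.13],  [0.04, 1.1, 1.21]]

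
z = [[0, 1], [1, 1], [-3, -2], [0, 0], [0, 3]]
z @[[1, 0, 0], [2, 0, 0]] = [[2, 0, 0], [3, 0, 0], [-7, 0, 0], [0, 0, 0], [6, 0, 0]]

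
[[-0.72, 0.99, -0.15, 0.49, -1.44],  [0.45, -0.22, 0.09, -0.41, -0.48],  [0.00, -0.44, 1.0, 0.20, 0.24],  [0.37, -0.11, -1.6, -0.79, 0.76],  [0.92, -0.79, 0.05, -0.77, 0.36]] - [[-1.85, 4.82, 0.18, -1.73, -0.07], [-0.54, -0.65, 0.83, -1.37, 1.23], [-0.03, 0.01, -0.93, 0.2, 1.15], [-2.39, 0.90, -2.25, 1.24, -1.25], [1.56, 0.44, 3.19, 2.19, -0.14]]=[[1.13, -3.83, -0.33, 2.22, -1.37], [0.99, 0.43, -0.74, 0.96, -1.71], [0.03, -0.45, 1.93, 0.0, -0.91], [2.76, -1.01, 0.65, -2.03, 2.01], [-0.64, -1.23, -3.14, -2.96, 0.5]]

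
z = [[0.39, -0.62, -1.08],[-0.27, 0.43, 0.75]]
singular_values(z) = [1.59, 0.0]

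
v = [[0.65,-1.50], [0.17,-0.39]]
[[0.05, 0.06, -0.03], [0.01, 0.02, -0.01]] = v @ [[-0.01, -0.02, -0.03], [-0.04, -0.05, 0.01]]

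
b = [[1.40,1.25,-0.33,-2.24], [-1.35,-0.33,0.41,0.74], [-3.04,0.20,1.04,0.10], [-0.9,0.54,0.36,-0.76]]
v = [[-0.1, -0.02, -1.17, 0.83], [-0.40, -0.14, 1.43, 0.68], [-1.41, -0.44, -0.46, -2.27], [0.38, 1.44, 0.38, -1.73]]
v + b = [[1.30, 1.23, -1.50, -1.41],[-1.75, -0.47, 1.84, 1.42],[-4.45, -0.24, 0.58, -2.17],[-0.52, 1.98, 0.74, -2.49]]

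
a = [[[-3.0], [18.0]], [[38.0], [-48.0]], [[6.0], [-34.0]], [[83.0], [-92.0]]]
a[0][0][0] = -3.0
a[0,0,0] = -3.0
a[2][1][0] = -34.0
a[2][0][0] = 6.0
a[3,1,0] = -92.0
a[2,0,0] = 6.0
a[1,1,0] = -48.0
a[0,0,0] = -3.0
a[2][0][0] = 6.0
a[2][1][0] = -34.0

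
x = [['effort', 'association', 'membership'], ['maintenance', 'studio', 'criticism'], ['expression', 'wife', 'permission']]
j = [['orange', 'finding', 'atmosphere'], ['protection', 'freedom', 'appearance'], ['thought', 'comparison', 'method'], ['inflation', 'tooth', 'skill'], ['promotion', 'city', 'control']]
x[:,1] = ['association', 'studio', 'wife']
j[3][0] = 'inflation'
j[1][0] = 'protection'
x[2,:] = ['expression', 'wife', 'permission']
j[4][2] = 'control'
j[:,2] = ['atmosphere', 'appearance', 'method', 'skill', 'control']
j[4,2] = 'control'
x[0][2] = 'membership'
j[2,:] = ['thought', 'comparison', 'method']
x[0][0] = 'effort'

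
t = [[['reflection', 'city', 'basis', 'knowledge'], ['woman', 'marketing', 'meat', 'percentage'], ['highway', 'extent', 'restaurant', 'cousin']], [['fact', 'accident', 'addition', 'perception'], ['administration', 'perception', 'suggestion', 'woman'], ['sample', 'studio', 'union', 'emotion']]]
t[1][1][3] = 'woman'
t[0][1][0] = 'woman'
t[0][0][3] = 'knowledge'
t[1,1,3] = 'woman'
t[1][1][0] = 'administration'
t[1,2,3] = 'emotion'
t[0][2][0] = 'highway'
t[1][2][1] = 'studio'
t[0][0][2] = 'basis'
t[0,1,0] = 'woman'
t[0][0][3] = 'knowledge'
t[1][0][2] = 'addition'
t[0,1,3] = 'percentage'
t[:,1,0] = ['woman', 'administration']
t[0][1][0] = 'woman'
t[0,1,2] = 'meat'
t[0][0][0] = 'reflection'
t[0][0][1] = 'city'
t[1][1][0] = 'administration'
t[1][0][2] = 'addition'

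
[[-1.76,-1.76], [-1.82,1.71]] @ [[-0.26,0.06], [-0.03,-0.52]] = [[0.51, 0.81], [0.42, -1.0]]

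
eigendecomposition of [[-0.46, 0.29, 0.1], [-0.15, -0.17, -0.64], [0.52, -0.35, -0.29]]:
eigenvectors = [[(0.42-0.15j), 0.42+0.15j, (-0.49+0j)], [0.83+0.00j, (0.83-0j), (0.51+0j)], [-0.31-0.13j, (-0.31+0.13j), (0.7+0j)]]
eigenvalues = [(-0.01+0.13j), (-0.01-0.13j), (-0.91+0j)]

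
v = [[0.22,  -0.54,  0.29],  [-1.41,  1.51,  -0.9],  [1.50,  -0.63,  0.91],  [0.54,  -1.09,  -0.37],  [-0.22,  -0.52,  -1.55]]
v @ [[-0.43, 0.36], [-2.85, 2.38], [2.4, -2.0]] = [[2.14, -1.79], [-5.86, 4.89], [3.33, -2.78], [1.99, -1.66], [-2.14, 1.78]]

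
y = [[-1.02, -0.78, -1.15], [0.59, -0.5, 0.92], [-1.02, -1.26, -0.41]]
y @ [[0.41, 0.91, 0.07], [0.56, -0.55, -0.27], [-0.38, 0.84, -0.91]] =[[-0.42, -1.47, 1.19], [-0.39, 1.58, -0.66], [-0.97, -0.58, 0.64]]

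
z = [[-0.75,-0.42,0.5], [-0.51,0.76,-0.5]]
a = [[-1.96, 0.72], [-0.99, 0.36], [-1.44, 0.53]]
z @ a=[[1.17, -0.43], [0.97, -0.36]]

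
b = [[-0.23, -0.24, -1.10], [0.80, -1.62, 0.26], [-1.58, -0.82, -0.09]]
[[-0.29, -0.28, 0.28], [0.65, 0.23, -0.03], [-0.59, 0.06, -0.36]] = b @ [[0.44,0.00,0.21], [-0.15,-0.1,0.07], [0.2,0.28,-0.31]]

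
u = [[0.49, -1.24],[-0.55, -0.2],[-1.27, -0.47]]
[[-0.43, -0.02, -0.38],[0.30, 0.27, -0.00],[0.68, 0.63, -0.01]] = u @ [[-0.58, -0.44, -0.09], [0.12, -0.16, 0.27]]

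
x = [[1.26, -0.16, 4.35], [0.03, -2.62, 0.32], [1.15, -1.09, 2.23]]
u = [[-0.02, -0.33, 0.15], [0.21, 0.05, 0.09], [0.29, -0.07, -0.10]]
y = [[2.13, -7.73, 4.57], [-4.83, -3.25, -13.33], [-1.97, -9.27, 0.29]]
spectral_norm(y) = 15.11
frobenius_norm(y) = 19.66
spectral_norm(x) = 5.26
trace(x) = 0.87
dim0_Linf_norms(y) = [4.83, 9.27, 13.33]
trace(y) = -0.83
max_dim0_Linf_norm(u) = 0.33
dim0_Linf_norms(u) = [0.29, 0.33, 0.15]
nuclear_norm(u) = 0.88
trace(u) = -0.07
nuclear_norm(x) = 8.36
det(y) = -303.67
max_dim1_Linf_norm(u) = 0.33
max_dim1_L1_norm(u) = 0.5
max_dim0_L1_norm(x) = 6.9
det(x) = 5.99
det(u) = -0.02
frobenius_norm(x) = 5.91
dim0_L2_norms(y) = [5.63, 12.5, 14.09]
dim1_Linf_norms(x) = [4.35, 2.62, 2.23]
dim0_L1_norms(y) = [8.93, 20.25, 18.19]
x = u @ y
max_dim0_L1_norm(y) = 20.25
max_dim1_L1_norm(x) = 5.77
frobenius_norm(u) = 0.53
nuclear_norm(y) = 29.20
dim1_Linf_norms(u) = [0.33, 0.21, 0.29]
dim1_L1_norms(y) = [14.43, 21.41, 11.53]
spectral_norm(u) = 0.37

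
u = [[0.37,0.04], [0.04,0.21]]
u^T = [[0.37, 0.04], [0.04, 0.21]]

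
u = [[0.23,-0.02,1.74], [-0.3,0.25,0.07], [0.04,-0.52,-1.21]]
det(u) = 0.200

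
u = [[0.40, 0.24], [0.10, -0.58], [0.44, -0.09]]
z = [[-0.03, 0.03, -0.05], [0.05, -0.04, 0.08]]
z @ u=[[-0.03, -0.02], [0.05, 0.03]]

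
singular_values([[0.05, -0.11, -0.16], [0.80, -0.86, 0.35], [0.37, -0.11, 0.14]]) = [1.28, 0.23, 0.15]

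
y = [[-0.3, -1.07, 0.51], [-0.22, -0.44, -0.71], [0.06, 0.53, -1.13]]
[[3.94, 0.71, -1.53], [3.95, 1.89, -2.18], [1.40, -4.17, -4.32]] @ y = [[-1.43, -5.34, 3.23], [-1.73, -6.21, 3.14], [0.24, -1.95, 8.56]]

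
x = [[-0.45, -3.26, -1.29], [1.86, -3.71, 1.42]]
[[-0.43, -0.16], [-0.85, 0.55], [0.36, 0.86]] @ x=[[-0.10, 2.0, 0.33], [1.41, 0.73, 1.88], [1.44, -4.36, 0.76]]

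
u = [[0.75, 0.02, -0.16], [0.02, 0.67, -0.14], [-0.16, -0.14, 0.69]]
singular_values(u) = [0.93, 0.69, 0.5]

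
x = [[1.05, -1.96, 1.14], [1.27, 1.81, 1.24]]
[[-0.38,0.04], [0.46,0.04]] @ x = [[-0.35, 0.82, -0.38], [0.53, -0.83, 0.57]]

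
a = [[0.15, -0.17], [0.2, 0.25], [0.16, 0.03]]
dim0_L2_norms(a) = [0.3, 0.3]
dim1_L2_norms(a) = [0.23, 0.32, 0.16]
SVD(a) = [[0.06, 0.91], [-0.92, -0.1], [-0.38, 0.39]] @ diag([0.3457964134776916, 0.2466269255899796]) @ [[-0.68, -0.73],[0.73, -0.68]]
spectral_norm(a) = 0.35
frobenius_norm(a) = 0.42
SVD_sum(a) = [[-0.02, -0.02],[0.22, 0.23],[0.09, 0.10]] + [[0.17, -0.15], [-0.02, 0.02], [0.07, -0.07]]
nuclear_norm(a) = 0.59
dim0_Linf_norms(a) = [0.2, 0.25]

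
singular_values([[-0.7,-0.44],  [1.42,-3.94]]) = [4.19, 0.81]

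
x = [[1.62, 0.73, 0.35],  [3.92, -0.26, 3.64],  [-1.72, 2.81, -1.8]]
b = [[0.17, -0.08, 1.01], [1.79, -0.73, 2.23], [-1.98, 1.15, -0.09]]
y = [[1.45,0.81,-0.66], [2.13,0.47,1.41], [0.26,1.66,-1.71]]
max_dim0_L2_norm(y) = 2.59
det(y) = -3.57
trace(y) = 0.21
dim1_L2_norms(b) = [1.03, 2.95, 2.29]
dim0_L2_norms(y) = [2.59, 1.91, 2.31]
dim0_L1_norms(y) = [3.84, 2.94, 3.78]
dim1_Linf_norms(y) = [1.45, 2.13, 1.71]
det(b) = 0.53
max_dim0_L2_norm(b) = 2.67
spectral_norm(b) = 3.52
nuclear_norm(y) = 6.02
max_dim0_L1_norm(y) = 3.84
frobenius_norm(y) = 3.96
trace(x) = -0.44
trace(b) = -0.65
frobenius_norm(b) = 3.88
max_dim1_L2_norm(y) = 2.6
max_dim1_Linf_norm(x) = 3.92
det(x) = -11.53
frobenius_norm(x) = 6.79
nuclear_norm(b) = 5.23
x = b + y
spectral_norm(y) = 2.86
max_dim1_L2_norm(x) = 5.36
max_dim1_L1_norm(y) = 4.01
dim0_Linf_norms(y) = [2.13, 1.66, 1.71]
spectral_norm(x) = 6.21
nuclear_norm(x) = 9.55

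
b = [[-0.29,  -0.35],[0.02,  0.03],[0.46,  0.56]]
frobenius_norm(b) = 0.86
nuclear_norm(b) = 0.86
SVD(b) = [[-0.53,-0.37], [0.04,-0.91], [0.85,-0.19]] @ diag([0.8562033419700524, 0.003979597883418795]) @ [[0.64, 0.77],[0.77, -0.64]]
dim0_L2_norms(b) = [0.54, 0.66]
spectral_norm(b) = 0.86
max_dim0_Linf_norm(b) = 0.56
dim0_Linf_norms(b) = [0.46, 0.56]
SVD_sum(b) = [[-0.29, -0.35],[0.02, 0.03],[0.46, 0.56]] + [[-0.0, 0.0], [-0.00, 0.00], [-0.0, 0.0]]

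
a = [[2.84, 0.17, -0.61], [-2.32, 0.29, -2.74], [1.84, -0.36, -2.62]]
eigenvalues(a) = [2.17, 1.15, -2.81]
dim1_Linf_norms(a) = [2.84, 2.74, 2.62]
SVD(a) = [[-0.70, -0.09, -0.71], [0.5, -0.77, -0.40], [-0.51, -0.64, 0.58]] @ diag([4.1104236522131234, 3.8374313809859273, 0.4459123182323505]) @ [[-0.99,  0.05,  0.09], [0.09,  -0.00,  1.00], [-0.05,  -1.0,  0.0]]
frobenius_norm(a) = 5.64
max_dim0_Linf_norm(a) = 2.84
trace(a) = 0.51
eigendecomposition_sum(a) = [[3.43, 0.44, -0.69], [-6.9, -0.89, 1.39], [1.84, 0.24, -0.37]] + [[-0.64, -0.25, 0.28], [3.93, 1.49, -1.72], [-0.69, -0.26, 0.3]] + [[0.06, -0.03, -0.2],  [0.65, -0.32, -2.41],  [0.69, -0.33, -2.55]]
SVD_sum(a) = [[2.86, -0.15, -0.26], [-2.06, 0.11, 0.19], [2.08, -0.11, -0.19]] + [[-0.03, 0.00, -0.35], [-0.27, 0.01, -2.93], [-0.22, 0.01, -2.43]] + [[0.02,0.32,-0.00], [0.01,0.18,-0.00], [-0.01,-0.26,0.00]]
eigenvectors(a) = [[-0.43, -0.16, 0.06],[0.87, 0.97, 0.68],[-0.23, -0.17, 0.73]]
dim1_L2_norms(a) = [2.91, 3.6, 3.22]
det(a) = -7.03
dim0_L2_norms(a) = [4.1, 0.49, 3.84]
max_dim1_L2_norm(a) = 3.6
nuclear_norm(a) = 8.39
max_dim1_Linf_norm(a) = 2.84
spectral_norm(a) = 4.11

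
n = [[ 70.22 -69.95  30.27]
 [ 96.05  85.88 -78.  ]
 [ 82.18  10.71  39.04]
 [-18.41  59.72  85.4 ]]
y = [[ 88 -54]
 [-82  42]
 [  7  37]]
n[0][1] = -69.95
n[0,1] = -69.95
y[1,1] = 42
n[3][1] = 59.72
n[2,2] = 39.04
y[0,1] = -54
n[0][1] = -69.95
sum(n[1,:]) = 103.93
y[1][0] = -82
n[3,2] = 85.4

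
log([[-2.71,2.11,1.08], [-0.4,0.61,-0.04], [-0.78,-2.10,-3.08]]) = [[1.94, 0.98, 3.12], [0.17, -0.57, 0.40], [-2.96, 1.84, 0.06]]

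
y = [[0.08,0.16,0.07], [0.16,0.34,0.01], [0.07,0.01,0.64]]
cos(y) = [[0.98, -0.03, -0.02],[-0.03, 0.93, -0.01],[-0.02, -0.01, 0.80]]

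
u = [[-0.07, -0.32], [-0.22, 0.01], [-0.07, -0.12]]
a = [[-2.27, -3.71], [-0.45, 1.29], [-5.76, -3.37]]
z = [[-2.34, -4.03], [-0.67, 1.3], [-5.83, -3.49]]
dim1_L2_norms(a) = [4.35, 1.37, 6.67]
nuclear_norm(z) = 10.41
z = a + u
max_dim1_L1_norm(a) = 9.13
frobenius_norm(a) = 8.08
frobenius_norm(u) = 0.42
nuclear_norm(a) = 9.97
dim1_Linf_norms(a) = [3.71, 1.29, 5.76]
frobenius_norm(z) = 8.37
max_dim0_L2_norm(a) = 6.21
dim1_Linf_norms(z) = [4.03, 1.3, 5.83]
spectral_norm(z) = 8.02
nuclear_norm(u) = 0.57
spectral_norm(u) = 0.36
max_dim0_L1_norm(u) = 0.45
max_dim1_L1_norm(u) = 0.39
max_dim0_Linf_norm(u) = 0.32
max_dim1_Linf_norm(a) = 5.76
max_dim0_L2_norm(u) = 0.34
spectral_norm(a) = 7.78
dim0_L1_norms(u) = [0.36, 0.45]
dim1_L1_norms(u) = [0.39, 0.23, 0.19]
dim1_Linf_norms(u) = [0.32, 0.22, 0.12]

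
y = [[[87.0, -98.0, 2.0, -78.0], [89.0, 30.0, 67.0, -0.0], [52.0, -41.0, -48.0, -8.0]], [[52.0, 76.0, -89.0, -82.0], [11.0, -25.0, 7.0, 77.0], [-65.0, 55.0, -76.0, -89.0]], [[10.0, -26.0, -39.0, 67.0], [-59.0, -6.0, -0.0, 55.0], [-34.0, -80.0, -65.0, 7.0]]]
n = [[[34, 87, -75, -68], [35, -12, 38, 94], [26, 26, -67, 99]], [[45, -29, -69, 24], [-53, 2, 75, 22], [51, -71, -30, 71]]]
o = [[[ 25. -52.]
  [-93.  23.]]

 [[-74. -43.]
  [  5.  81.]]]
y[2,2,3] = 7.0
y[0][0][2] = 2.0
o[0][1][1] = 23.0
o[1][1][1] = 81.0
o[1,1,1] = 81.0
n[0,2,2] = -67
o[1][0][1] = -43.0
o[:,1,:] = [[-93.0, 23.0], [5.0, 81.0]]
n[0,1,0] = 35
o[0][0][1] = -52.0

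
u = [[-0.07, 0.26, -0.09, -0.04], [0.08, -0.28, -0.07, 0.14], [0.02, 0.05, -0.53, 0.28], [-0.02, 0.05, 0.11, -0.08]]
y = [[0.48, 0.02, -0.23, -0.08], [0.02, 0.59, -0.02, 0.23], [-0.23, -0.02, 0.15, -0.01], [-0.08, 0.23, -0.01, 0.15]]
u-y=[[-0.55, 0.24, 0.14, 0.04], [0.06, -0.87, -0.05, -0.09], [0.25, 0.07, -0.68, 0.29], [0.06, -0.18, 0.12, -0.23]]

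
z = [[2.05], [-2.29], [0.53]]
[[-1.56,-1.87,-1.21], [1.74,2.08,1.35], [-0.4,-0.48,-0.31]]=z @ [[-0.76, -0.91, -0.59]]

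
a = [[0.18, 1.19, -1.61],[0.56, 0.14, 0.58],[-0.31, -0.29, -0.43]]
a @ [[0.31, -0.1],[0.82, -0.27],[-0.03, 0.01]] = [[1.08, -0.36],  [0.27, -0.09],  [-0.32, 0.1]]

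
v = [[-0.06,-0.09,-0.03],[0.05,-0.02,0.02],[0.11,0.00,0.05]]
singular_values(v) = [0.15, 0.08, 0.0]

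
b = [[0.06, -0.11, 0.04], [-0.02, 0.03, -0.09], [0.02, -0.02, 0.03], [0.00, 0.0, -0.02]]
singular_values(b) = [0.16, 0.07, 0.01]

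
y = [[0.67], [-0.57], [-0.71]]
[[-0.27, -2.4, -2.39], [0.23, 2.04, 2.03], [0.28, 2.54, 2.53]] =y @[[-0.40, -3.58, -3.57]]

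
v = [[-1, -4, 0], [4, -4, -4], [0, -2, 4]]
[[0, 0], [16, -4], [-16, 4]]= v @ [[0, 0], [0, 0], [-4, 1]]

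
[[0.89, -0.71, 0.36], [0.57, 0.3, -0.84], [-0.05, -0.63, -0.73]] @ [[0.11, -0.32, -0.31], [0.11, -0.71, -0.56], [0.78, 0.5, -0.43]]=[[0.30, 0.4, -0.03], [-0.56, -0.82, 0.02], [-0.64, 0.10, 0.68]]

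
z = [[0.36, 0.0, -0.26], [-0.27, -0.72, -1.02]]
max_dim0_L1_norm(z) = 1.28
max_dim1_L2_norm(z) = 1.28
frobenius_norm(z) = 1.35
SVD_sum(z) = [[-0.03, -0.08, -0.12], [-0.23, -0.71, -1.04]] + [[0.39, 0.08, -0.14], [-0.04, -0.01, 0.02]]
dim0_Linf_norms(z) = [0.36, 0.72, 1.02]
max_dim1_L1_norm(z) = 2.01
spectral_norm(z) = 1.28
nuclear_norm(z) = 1.71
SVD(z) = [[0.11, 0.99],[0.99, -0.11]] @ diag([1.284956204755734, 0.4216486118318675]) @ [[-0.18,-0.56,-0.81], [0.92,0.2,-0.33]]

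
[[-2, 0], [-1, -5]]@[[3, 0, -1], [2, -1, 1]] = [[-6, 0, 2], [-13, 5, -4]]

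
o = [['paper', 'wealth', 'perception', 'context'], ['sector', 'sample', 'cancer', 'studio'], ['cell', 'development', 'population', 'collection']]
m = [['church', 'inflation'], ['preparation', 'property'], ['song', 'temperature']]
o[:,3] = ['context', 'studio', 'collection']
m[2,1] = 'temperature'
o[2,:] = ['cell', 'development', 'population', 'collection']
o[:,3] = ['context', 'studio', 'collection']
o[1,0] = 'sector'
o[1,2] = 'cancer'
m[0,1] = 'inflation'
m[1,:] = ['preparation', 'property']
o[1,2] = 'cancer'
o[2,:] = ['cell', 'development', 'population', 'collection']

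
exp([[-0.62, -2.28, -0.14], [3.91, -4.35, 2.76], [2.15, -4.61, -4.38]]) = [[0.07, -0.01, -0.04], [0.06, -0.03, -0.05], [-0.1, 0.05, 0.02]]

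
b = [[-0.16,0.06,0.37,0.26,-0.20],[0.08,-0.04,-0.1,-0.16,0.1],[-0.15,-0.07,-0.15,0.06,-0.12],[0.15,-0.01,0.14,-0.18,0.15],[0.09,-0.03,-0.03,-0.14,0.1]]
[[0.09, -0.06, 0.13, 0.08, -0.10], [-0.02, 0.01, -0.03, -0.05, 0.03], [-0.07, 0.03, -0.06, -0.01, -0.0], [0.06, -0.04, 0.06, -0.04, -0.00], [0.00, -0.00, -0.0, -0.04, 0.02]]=b @ [[0.34, -0.12, 0.28, 0.1, -0.1], [-0.12, 0.25, -0.21, -0.06, 0.02], [0.28, -0.21, 0.37, 0.04, -0.18], [0.10, -0.06, 0.04, 0.47, 0.17], [-0.1, 0.02, -0.18, 0.17, 0.46]]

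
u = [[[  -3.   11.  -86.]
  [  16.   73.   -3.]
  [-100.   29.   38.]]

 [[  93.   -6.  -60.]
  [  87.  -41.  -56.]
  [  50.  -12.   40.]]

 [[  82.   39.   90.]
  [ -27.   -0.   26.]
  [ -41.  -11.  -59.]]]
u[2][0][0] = 82.0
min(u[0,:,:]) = -100.0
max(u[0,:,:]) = 73.0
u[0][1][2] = -3.0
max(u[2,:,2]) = 90.0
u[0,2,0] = -100.0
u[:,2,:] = [[-100.0, 29.0, 38.0], [50.0, -12.0, 40.0], [-41.0, -11.0, -59.0]]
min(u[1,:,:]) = -60.0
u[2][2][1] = -11.0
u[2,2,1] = -11.0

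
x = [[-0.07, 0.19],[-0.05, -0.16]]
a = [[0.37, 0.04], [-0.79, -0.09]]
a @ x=[[-0.03, 0.06], [0.06, -0.14]]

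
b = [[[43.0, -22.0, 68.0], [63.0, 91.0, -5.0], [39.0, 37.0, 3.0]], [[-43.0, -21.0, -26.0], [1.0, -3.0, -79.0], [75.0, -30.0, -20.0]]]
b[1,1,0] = 1.0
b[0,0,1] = -22.0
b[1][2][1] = -30.0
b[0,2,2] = 3.0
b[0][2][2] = 3.0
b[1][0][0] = -43.0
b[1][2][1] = -30.0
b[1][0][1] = -21.0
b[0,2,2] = 3.0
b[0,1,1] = 91.0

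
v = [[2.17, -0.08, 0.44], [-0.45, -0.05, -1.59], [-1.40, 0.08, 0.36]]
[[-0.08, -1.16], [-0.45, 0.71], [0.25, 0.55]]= v @ [[-0.07, -0.43], [0.64, 0.87], [0.28, -0.35]]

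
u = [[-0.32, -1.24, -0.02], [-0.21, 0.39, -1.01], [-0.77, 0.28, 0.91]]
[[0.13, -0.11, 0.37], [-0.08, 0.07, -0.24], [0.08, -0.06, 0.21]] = u@ [[-0.06, 0.05, -0.16], [-0.09, 0.08, -0.26], [0.06, -0.05, 0.17]]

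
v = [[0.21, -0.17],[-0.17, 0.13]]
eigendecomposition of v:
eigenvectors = [[0.78, 0.62], [-0.62, 0.78]]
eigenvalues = [0.34, -0.0]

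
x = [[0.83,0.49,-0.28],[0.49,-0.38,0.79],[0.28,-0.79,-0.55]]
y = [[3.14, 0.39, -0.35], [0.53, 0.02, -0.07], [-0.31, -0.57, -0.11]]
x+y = [[3.97, 0.88, -0.63], [1.02, -0.36, 0.72], [-0.03, -1.36, -0.66]]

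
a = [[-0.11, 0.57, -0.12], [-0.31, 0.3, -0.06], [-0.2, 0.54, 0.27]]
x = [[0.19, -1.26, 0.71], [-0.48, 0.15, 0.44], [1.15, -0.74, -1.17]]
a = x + [[-0.30, 1.83, -0.83], [0.17, 0.15, -0.50], [-1.35, 1.28, 1.44]]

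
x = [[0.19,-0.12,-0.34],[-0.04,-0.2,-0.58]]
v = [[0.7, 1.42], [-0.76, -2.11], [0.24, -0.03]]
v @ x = [[0.08, -0.37, -1.06], [-0.06, 0.51, 1.48], [0.05, -0.02, -0.06]]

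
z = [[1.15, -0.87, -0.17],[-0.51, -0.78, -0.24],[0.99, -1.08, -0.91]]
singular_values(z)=[2.21, 0.97, 0.42]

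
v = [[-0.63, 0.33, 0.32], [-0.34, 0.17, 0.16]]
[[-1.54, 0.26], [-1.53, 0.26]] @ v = [[0.88, -0.46, -0.45], [0.88, -0.46, -0.45]]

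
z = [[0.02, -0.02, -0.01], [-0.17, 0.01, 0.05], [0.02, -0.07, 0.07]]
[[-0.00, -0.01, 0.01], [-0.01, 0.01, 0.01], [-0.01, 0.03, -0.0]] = z @[[0.09,0.16,-0.20], [0.2,0.28,-0.42], [0.04,0.68,-0.37]]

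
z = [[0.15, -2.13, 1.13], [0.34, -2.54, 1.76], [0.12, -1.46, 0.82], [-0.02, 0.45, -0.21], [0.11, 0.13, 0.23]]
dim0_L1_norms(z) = [0.74, 6.71, 4.15]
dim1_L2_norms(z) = [2.42, 3.11, 1.68, 0.5, 0.29]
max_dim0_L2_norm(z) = 3.65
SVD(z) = [[-0.56, -0.43, 0.64], [-0.72, 0.46, -0.45], [-0.39, -0.19, -0.07], [0.11, 0.16, 0.08], [-0.0, 0.74, 0.62]] @ diag([4.300887677828147, 0.38828230124181007, 0.0014273220922952647]) @ [[-0.09, 0.85, -0.52], [0.38, 0.51, 0.77], [0.92, -0.13, -0.36]]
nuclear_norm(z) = 4.69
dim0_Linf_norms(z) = [0.34, 2.54, 1.76]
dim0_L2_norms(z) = [0.41, 3.65, 2.27]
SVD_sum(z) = [[0.21, -2.04, 1.26], [0.27, -2.63, 1.62], [0.15, -1.42, 0.88], [-0.04, 0.42, -0.26], [0.0, -0.02, 0.01]] + [[-0.06, -0.09, -0.13], [0.07, 0.09, 0.14], [-0.03, -0.04, -0.06], [0.02, 0.03, 0.05], [0.11, 0.15, 0.22]] + [[0.00,-0.00,-0.00], [-0.0,0.00,0.00], [-0.00,0.0,0.00], [0.00,-0.00,-0.00], [0.0,-0.00,-0.0]]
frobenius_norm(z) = 4.32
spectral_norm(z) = 4.30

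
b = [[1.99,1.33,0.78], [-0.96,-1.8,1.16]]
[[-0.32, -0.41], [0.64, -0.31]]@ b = [[-0.24, 0.31, -0.73],  [1.57, 1.41, 0.14]]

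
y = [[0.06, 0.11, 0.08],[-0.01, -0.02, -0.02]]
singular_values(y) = [0.15, 0.0]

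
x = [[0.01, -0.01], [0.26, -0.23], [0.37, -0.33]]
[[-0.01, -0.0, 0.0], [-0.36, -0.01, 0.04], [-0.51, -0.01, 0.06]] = x@ [[-1.52, 0.51, 0.25], [-0.15, 0.61, 0.1]]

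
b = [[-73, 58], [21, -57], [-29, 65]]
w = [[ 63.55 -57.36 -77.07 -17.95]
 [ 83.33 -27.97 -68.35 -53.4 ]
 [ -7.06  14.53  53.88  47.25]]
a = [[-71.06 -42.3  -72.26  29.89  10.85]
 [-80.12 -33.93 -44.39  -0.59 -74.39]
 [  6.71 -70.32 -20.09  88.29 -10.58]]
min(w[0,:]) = -77.07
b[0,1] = 58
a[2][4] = -10.58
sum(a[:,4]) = -74.12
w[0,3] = -17.95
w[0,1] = -57.36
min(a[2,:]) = -70.32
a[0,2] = -72.26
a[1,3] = -0.59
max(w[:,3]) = 47.25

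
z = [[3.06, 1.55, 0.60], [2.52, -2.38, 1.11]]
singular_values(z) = [4.17, 2.82]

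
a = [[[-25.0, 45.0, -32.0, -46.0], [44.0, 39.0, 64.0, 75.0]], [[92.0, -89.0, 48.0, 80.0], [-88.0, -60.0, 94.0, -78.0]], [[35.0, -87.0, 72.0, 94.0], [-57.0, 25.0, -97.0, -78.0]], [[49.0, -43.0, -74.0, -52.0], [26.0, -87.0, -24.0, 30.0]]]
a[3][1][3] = 30.0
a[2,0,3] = 94.0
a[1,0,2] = 48.0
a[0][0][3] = -46.0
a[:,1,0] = [44.0, -88.0, -57.0, 26.0]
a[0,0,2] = -32.0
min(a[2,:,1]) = -87.0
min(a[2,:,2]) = -97.0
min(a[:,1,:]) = -97.0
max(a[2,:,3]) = 94.0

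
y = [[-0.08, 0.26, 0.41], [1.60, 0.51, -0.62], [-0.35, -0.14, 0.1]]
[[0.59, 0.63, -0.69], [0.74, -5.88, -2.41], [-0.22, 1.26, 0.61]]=y @ [[0.06, -2.92, -0.76], [1.71, -0.67, -2.57], [0.36, 1.4, -0.19]]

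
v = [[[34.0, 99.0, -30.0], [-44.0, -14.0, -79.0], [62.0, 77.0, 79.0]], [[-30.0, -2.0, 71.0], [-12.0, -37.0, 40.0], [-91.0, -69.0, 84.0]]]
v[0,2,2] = 79.0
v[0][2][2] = 79.0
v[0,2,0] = 62.0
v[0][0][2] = -30.0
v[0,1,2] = -79.0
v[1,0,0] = -30.0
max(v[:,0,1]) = 99.0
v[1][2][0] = -91.0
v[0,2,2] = 79.0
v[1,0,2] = 71.0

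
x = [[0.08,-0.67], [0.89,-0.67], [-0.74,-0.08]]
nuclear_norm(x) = 2.03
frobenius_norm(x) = 1.50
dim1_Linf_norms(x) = [0.67, 0.89, 0.74]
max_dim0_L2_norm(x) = 1.16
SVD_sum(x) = [[0.37, -0.26], [0.91, -0.63], [-0.46, 0.32]] + [[-0.29, -0.41],[-0.02, -0.04],[-0.28, -0.40]]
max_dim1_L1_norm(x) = 1.56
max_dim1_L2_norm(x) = 1.11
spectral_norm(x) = 1.33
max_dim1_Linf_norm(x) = 0.89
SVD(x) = [[-0.34, 0.72], [-0.84, 0.06], [0.42, 0.69]] @ diag([1.3250738053148183, 0.7031922997790203]) @ [[-0.82, 0.57],  [-0.57, -0.82]]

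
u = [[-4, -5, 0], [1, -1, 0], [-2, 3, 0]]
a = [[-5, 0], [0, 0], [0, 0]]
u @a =[[20, 0], [-5, 0], [10, 0]]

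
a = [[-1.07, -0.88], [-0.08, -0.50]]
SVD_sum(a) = [[-1.01, -0.95], [-0.29, -0.27]] + [[-0.06,0.07], [0.21,-0.23]]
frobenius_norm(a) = 1.48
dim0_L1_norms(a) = [1.15, 1.38]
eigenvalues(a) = [-1.17, -0.4]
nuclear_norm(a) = 1.76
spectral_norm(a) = 1.44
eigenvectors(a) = [[-0.99, 0.79],[-0.12, -0.61]]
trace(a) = -1.57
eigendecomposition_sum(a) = [[-1.02, -1.33],  [-0.12, -0.16]] + [[-0.05,0.45], [0.04,-0.34]]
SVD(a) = [[-0.96, -0.28], [-0.28, 0.96]] @ diag([1.4392701435900768, 0.32280249963437324]) @ [[0.73, 0.68],[0.68, -0.73]]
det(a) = 0.46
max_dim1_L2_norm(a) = 1.39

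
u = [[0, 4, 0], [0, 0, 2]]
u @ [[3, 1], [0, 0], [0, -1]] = [[0, 0], [0, -2]]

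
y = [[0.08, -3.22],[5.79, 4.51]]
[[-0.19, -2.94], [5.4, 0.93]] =y @ [[0.87, -0.54], [0.08, 0.90]]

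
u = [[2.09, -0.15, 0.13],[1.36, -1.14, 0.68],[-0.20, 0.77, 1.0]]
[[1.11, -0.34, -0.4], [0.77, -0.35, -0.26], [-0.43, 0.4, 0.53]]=u @[[0.53, -0.16, -0.2], [-0.16, 0.23, 0.19], [-0.20, 0.19, 0.34]]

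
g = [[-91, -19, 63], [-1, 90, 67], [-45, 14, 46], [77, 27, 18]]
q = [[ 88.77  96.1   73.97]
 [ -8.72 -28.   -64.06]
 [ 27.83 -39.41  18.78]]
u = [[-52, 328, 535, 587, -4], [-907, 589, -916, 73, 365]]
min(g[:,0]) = -91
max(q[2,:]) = 27.83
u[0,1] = 328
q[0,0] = 88.77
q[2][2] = 18.78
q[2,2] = 18.78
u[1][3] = 73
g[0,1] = -19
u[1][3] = 73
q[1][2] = -64.06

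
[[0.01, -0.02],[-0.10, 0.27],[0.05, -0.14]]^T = [[0.01, -0.1, 0.05],[-0.02, 0.27, -0.14]]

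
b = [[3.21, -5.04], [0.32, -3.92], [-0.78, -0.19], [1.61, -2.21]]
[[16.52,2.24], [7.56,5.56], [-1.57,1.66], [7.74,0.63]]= b @ [[2.43, -1.75], [-1.73, -1.56]]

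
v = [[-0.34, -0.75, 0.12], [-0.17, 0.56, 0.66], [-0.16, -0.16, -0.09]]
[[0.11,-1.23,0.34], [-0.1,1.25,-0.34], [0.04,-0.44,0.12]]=v @ [[-0.07, 0.8, -0.22], [-0.12, 1.42, -0.39], [-0.07, 0.89, -0.24]]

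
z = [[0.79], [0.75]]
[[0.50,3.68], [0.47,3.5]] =z@[[0.63,4.66]]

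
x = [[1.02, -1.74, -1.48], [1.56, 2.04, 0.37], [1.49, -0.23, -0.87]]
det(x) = -0.015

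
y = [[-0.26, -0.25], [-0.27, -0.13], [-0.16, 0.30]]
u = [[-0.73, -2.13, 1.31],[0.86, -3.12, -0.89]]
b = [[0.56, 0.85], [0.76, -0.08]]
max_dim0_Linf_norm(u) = 3.12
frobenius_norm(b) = 1.27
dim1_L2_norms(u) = [2.6, 3.36]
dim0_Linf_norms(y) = [0.27, 0.3]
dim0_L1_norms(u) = [1.59, 5.25, 2.2]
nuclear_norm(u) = 5.71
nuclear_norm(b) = 1.73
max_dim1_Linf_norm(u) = 3.12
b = u @ y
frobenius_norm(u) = 4.25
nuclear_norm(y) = 0.81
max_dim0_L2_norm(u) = 3.78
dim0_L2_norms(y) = [0.41, 0.41]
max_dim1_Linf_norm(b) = 0.85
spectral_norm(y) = 0.47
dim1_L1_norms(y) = [0.51, 0.4, 0.46]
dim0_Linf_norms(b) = [0.76, 0.85]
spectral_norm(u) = 3.79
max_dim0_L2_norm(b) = 0.94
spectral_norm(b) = 1.11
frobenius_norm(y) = 0.58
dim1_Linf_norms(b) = [0.85, 0.76]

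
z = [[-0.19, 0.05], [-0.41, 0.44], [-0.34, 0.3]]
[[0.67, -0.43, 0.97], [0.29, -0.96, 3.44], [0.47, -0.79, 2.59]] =z @ [[-4.44, 2.22, -4.07], [-3.47, -0.11, 4.02]]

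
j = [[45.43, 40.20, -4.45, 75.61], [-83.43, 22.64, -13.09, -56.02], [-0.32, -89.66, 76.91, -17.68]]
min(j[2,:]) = -89.66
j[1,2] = -13.09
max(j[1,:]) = 22.64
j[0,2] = -4.45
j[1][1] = 22.64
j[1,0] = -83.43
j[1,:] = [-83.43, 22.64, -13.09, -56.02]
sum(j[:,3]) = 1.9099999999999966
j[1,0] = -83.43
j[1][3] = -56.02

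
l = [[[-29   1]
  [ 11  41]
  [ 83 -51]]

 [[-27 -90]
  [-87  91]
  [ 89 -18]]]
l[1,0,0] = -27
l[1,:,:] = [[-27, -90], [-87, 91], [89, -18]]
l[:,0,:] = [[-29, 1], [-27, -90]]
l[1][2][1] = -18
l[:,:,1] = [[1, 41, -51], [-90, 91, -18]]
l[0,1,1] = 41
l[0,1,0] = 11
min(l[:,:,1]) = -90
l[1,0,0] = -27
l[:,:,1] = [[1, 41, -51], [-90, 91, -18]]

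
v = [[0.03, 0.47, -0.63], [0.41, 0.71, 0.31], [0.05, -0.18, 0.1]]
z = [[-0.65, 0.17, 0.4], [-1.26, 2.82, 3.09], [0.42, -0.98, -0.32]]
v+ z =[[-0.62, 0.64, -0.23], [-0.85, 3.53, 3.4], [0.47, -1.16, -0.22]]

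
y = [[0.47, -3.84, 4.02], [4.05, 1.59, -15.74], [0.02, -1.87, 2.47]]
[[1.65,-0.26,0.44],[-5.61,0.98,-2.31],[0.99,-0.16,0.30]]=y@ [[-0.2, 0.04, -0.17], [-0.15, 0.02, -0.03], [0.29, -0.05, 0.10]]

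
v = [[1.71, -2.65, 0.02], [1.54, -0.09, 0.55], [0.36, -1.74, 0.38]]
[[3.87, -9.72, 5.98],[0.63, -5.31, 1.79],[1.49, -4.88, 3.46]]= v @ [[0.79, -2.75, 0.87], [-0.96, 1.88, -1.69], [-1.22, -1.64, 0.55]]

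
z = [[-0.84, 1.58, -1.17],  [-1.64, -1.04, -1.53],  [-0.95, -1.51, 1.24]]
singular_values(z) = [2.78, 2.61, 0.94]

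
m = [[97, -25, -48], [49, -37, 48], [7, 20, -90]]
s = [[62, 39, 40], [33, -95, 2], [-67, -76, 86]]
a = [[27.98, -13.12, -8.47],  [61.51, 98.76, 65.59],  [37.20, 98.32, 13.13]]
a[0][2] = -8.47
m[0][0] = 97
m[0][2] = -48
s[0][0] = 62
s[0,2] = 40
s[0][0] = 62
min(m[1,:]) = -37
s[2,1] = -76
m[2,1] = 20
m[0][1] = -25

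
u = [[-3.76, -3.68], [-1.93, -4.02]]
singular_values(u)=[6.8, 1.18]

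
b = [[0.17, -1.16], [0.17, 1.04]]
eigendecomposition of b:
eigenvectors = [[0.93+0.00j,0.93-0.00j], [(-0.35-0.07j),(-0.35+0.07j)]]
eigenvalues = [(0.6+0.09j), (0.6-0.09j)]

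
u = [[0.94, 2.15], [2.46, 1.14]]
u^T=[[0.94, 2.46], [2.15, 1.14]]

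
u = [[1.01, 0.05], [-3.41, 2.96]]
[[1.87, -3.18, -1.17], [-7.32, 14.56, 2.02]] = u@[[1.87, -3.21, -1.13], [-0.32, 1.22, -0.62]]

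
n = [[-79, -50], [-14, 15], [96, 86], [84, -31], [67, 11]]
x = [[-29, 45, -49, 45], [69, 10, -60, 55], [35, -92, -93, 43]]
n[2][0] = 96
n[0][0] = -79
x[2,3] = 43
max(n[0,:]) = -50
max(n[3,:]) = 84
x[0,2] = -49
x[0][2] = -49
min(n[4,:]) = 11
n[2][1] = 86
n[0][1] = -50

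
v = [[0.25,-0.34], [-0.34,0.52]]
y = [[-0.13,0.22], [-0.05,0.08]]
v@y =[[-0.02, 0.03], [0.02, -0.03]]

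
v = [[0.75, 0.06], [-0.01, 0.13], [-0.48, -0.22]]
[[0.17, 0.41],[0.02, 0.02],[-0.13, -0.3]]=v @ [[0.21, 0.53],[0.14, 0.2]]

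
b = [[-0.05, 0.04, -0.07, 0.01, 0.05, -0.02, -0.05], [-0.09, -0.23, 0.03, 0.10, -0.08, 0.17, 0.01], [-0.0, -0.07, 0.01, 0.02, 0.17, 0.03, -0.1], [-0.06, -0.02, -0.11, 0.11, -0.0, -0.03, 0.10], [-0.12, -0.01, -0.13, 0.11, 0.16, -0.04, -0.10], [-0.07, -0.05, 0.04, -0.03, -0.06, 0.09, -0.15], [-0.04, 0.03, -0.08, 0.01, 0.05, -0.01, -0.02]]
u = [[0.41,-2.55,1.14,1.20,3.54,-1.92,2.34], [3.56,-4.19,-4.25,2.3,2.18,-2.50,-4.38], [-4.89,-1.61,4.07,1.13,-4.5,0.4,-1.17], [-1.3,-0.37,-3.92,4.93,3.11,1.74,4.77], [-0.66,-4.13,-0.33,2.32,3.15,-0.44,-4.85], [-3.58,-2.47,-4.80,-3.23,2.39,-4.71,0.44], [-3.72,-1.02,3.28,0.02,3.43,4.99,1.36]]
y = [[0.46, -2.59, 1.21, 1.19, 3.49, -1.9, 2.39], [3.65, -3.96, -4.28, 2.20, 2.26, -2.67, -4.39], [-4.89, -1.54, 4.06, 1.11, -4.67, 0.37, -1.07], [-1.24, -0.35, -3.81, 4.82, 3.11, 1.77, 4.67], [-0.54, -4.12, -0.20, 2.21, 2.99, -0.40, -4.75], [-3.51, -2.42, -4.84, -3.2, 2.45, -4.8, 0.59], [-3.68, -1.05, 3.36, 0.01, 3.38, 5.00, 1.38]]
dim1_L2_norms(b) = [0.12, 0.33, 0.21, 0.2, 0.28, 0.21, 0.11]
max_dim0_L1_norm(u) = 22.3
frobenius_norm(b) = 0.59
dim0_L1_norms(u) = [18.12, 16.34, 21.79, 15.13, 22.3, 16.7, 19.31]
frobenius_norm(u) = 21.43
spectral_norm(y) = 12.88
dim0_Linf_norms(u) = [4.89, 4.19, 4.8, 4.93, 4.5, 4.99, 4.85]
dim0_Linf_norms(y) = [4.89, 4.12, 4.84, 4.82, 4.67, 5.0, 4.75]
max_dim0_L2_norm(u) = 9.23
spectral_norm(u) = 12.84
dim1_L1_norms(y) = [13.23, 23.41, 17.71, 19.77, 15.21, 21.81, 17.86]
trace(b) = 0.07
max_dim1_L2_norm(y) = 9.15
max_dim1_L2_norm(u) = 9.15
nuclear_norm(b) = 1.17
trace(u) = 5.02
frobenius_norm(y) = 21.34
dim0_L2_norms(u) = [8.1, 7.14, 9.23, 6.94, 8.64, 7.77, 8.62]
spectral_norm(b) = 0.36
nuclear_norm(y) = 50.24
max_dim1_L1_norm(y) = 23.41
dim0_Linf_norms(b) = [0.12, 0.23, 0.13, 0.11, 0.17, 0.17, 0.15]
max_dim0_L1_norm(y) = 22.35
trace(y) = 4.95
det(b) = 0.00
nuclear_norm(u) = 50.62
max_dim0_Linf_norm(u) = 4.99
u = b + y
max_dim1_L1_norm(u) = 23.36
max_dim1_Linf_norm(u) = 4.99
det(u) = 230231.76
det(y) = 187272.46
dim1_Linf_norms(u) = [3.54, 4.38, 4.89, 4.93, 4.85, 4.8, 4.99]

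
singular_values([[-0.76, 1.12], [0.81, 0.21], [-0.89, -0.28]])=[1.5, 1.08]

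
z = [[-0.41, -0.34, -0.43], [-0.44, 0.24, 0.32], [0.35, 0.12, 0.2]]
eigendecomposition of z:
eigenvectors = [[0.62, 0.10, -0.36], [0.63, -0.83, 0.93], [-0.46, 0.55, -0.07]]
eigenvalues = [-0.43, 0.08, 0.38]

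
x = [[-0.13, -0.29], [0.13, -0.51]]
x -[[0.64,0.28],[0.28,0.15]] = [[-0.77, -0.57],[-0.15, -0.66]]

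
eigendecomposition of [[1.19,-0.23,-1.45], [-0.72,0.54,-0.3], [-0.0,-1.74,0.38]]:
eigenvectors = [[(0.74+0j), (0.74-0j), 0.56+0.00j],[(-0.2+0.37j), -0.20-0.37j, (0.46+0j)],[(-0.1-0.51j), (-0.1+0.51j), (0.69+0j)]]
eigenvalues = [(1.45+0.89j), (1.45-0.89j), (-0.78+0j)]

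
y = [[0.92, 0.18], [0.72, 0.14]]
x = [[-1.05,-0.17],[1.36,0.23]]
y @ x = [[-0.72, -0.12], [-0.57, -0.09]]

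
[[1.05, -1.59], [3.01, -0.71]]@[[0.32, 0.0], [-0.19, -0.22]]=[[0.64, 0.35], [1.1, 0.16]]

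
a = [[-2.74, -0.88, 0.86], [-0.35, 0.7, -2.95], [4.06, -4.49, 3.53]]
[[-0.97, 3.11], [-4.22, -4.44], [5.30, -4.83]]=a@ [[0.64, -1.05], [0.57, 1.73], [1.49, 2.04]]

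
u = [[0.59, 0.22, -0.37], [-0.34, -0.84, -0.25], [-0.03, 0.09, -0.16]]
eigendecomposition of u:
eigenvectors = [[-0.97, -0.21, 0.45], [0.22, 0.96, -0.56], [0.07, -0.16, 0.7]]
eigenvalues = [0.57, -0.72, -0.25]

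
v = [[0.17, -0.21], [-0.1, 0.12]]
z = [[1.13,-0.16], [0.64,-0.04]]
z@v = [[0.21, -0.26],[0.11, -0.14]]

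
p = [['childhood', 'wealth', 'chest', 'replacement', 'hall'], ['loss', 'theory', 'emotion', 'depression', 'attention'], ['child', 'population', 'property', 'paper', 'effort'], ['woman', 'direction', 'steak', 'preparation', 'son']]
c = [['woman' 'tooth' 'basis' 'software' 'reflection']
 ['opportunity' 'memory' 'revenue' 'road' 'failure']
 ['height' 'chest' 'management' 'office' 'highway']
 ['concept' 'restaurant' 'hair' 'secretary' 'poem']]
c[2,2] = 'management'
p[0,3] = 'replacement'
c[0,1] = 'tooth'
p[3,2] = 'steak'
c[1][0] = 'opportunity'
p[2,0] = 'child'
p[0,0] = 'childhood'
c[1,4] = 'failure'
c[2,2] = 'management'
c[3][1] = 'restaurant'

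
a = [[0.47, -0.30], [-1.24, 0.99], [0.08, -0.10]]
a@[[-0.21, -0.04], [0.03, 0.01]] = [[-0.11, -0.02], [0.29, 0.06], [-0.02, -0.0]]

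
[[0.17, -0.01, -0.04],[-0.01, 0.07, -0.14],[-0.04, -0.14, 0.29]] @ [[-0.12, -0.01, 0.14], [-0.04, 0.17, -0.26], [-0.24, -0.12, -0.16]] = [[-0.01, 0.00, 0.03], [0.03, 0.03, 0.00], [-0.06, -0.06, -0.02]]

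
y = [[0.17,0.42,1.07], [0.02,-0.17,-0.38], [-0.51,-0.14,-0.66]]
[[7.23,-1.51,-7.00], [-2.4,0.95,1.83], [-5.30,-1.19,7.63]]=y @ [[2.5, 3.94, -7.57], [1.42, -4.46, 2.09], [5.80, -0.29, -6.16]]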